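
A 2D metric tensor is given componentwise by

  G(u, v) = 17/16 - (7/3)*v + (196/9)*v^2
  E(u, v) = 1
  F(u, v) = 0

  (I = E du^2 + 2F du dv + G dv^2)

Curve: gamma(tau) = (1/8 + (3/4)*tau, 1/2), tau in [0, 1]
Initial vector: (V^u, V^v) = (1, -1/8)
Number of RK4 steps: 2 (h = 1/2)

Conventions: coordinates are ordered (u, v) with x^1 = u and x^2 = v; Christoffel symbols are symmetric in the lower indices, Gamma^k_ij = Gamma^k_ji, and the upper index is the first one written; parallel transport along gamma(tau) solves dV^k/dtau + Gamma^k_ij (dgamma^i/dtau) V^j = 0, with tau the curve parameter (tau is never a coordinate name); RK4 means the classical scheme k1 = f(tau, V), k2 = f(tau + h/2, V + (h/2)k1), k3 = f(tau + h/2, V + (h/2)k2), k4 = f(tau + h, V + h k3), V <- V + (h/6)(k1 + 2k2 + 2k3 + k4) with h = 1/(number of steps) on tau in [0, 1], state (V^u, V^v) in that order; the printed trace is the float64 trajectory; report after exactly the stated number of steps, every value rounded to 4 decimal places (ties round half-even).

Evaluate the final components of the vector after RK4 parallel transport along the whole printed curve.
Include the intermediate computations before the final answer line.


gamma'(tau) = (3/4, 0); f(tau, V)^k = -Gamma^k_ij(gamma(tau)) gamma'^i(tau) V^j; h = 1/2; intermediate values shown to 6 dp
curve data and Christoffel symbols at the stage parameters:
  tau = 0.000000: gamma = (0.125000, 0.500000), gamma' = (0.750000, 0.000000); Gamma_uuu = 0.000000, Gamma_uuv = 0.000000, Gamma_uvv = 0.000000, Gamma_vuu = 0.000000, Gamma_vuv = 0.000000, Gamma_vvv = 1.820546
  tau = 0.250000: gamma = (0.312500, 0.500000), gamma' = (0.750000, 0.000000); Gamma_uuu = 0.000000, Gamma_uuv = 0.000000, Gamma_uvv = 0.000000, Gamma_vuu = 0.000000, Gamma_vuv = 0.000000, Gamma_vvv = 1.820546
  tau = 0.500000: gamma = (0.500000, 0.500000), gamma' = (0.750000, 0.000000); Gamma_uuu = 0.000000, Gamma_uuv = 0.000000, Gamma_uvv = 0.000000, Gamma_vuu = 0.000000, Gamma_vuv = 0.000000, Gamma_vvv = 1.820546
  tau = 0.750000: gamma = (0.687500, 0.500000), gamma' = (0.750000, 0.000000); Gamma_uuu = 0.000000, Gamma_uuv = 0.000000, Gamma_uvv = 0.000000, Gamma_vuu = 0.000000, Gamma_vuv = 0.000000, Gamma_vvv = 1.820546
  tau = 1.000000: gamma = (0.875000, 0.500000), gamma' = (0.750000, 0.000000); Gamma_uuu = 0.000000, Gamma_uuv = 0.000000, Gamma_uvv = 0.000000, Gamma_vuu = 0.000000, Gamma_vuv = 0.000000, Gamma_vvv = 1.820546
step 0: V^u = 1.0000, V^v = -0.1250
step 1: k1 = (0.000000, 0.000000), k2 = (0.000000, 0.000000), k3 = (0.000000, 0.000000), k4 = (0.000000, 0.000000); V <- V + (h/6)(k1 + 2k2 + 2k3 + k4): V^u = 1.0000, V^v = -0.1250
step 2: k1 = (0.000000, 0.000000), k2 = (0.000000, 0.000000), k3 = (0.000000, 0.000000), k4 = (0.000000, 0.000000); V <- V + (h/6)(k1 + 2k2 + 2k3 + k4): V^u = 1.0000, V^v = -0.1250

Answer: V^u = 1.0000, V^v = -0.1250


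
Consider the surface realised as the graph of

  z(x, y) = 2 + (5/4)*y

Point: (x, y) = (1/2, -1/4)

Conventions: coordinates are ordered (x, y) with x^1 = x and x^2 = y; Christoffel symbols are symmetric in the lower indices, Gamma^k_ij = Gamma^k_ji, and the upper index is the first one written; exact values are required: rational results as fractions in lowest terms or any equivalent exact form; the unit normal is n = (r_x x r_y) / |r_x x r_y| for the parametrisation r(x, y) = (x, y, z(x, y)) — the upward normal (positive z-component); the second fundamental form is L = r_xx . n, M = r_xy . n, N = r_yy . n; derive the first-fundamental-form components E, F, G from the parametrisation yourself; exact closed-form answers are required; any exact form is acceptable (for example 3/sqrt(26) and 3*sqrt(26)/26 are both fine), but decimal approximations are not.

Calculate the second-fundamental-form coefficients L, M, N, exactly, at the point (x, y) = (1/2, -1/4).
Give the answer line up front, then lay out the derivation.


Answer: L = 0, M = 0, N = 0

z_x = 0, z_y = 5/4, z_xx = 0, z_xy = 0, z_yy = 0
E = 1, F = 0, G = 41/16; answer radicand W^2 = 41/16
unnormalised second-form numerators: l = 0, m = 0, n = 0; L = l/sqrt(41/16), and similarly M = m/sqrt(W^2), N = n/sqrt(W^2)


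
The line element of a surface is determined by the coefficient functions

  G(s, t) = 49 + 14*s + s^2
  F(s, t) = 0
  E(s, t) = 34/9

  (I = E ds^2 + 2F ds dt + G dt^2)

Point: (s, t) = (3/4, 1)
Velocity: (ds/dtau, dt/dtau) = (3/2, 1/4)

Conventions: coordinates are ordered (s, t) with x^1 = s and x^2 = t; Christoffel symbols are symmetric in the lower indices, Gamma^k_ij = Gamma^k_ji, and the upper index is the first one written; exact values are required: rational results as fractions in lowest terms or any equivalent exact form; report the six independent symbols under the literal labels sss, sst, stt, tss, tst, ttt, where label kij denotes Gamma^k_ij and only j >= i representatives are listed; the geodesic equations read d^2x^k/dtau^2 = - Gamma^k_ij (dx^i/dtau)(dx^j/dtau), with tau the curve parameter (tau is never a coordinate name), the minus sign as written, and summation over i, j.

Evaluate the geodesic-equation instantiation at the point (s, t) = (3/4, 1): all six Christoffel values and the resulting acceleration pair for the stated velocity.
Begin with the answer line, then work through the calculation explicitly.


Answer: Gamma_sss = 0, Gamma_sst = 0, Gamma_stt = -279/136, Gamma_tss = 0, Gamma_tst = 4/31, Gamma_ttt = 0; accelerations (d^2s/dtau^2, d^2t/dtau^2) = (279/2176, -3/31)

E = 34/9, F = 0, G = 961/16 at the point
E_s = 0, E_t = 0, F_s = 0, F_t = 0, G_s = 31/2, G_t = 0
EG - F^2 = 16337/72;  g^inv = (72/16337) * [[961/16, 0], [0, 34/9]]
first-kind symbols [ij,l] = (1/2)(d_i g_jl + d_j g_il - d_l g_ij): [ss,s] = E_s/2 = 0, [ss,t] = F_s - E_t/2 = 0, [st,s] = E_t/2 = 0, [st,t] = G_s/2 = 31/4, [tt,s] = F_t - G_s/2 = -31/4, [tt,t] = G_t/2 = 0
Gamma^s_ij = (G*[ij,s] - F*[ij,t])/(EG - F^2), Gamma^t_ij = (E*[ij,t] - F*[ij,s])/(EG - F^2)
Gamma_sss = 0, Gamma_sst = 0, Gamma_stt = -279/136, Gamma_tss = 0, Gamma_tst = 4/31, Gamma_ttt = 0
d^2s/dtau^2 = -(Gamma_sss*(3/2)^2 + 2*Gamma_sst*(3/2)*(1/4) + Gamma_stt*(1/4)^2) = 279/2176
d^2t/dtau^2 = -(Gamma_tss*(3/2)^2 + 2*Gamma_tst*(3/2)*(1/4) + Gamma_ttt*(1/4)^2) = -3/31


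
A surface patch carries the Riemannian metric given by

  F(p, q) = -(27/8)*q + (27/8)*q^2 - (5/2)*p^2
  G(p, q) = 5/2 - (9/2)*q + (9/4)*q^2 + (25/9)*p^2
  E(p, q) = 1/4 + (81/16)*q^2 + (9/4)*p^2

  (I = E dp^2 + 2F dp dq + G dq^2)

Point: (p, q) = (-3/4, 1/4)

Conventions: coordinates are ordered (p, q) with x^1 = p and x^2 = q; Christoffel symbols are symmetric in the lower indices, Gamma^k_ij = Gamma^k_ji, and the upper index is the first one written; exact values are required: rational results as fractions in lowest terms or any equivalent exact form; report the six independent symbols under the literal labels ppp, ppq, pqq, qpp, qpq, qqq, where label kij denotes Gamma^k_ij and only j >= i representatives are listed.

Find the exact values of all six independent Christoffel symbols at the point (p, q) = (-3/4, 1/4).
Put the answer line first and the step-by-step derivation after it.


Answer: Gamma_ppp = -1053/12136, Gamma_ppq = -39/164, Gamma_pqq = -13655/9102, Gamma_qpp = 18195/24272, Gamma_qpq = -821/984, Gamma_qqq = -9357/6068

E = 469/256, F = -261/128, G = 197/64 at the point
E_p = -27/8, E_q = 81/32, F_p = 15/4, F_q = -27/16, G_p = -25/6, G_q = -27/8
EG - F^2 = 1517/1024;  g^inv = (1024/1517) * [[197/64, 261/128], [261/128, 469/256]]
first-kind symbols [ij,l] = (1/2)(d_i g_jl + d_j g_il - d_l g_ij): [pp,p] = E_p/2 = -27/16, [pp,q] = F_p - E_q/2 = 159/64, [pq,p] = E_q/2 = 81/64, [pq,q] = G_p/2 = -25/12, [qq,p] = F_q - G_p/2 = 19/48, [qq,q] = G_q/2 = -27/16
Gamma^p_ij = (G*[ij,p] - F*[ij,q])/(EG - F^2), Gamma^q_ij = (E*[ij,q] - F*[ij,p])/(EG - F^2)


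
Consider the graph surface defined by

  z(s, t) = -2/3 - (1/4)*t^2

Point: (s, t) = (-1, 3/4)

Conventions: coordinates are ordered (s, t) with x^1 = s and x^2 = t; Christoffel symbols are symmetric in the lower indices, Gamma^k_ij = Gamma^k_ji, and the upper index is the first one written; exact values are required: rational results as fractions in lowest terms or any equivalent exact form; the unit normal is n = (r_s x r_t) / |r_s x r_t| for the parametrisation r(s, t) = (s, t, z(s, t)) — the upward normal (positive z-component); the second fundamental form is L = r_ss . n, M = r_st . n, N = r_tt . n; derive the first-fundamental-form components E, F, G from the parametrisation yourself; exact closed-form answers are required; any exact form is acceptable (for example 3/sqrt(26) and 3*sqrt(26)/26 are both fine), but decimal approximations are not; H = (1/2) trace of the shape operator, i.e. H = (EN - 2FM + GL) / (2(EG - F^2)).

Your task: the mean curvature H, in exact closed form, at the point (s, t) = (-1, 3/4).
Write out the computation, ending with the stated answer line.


z_s = 0, z_t = -3/8, z_ss = 0, z_st = 0, z_tt = -1/2
E = 1, F = 0, G = 73/64; answer radicand W^2 = 73/64
unnormalised second-form numerators: l = 0, m = 0, n = -1/2; L = l/sqrt(73/64), and similarly M = m/sqrt(W^2), N = n/sqrt(W^2)
H = (E*n - 2*F*m + G*l) / (2*(EG - F^2)*sqrt(W^2)); E*n - 2*F*m + G*l = -1/2, EG - F^2 = 73/64, so H = (-16/73)/sqrt(73/64)

Answer: H = -128*sqrt(73)/5329


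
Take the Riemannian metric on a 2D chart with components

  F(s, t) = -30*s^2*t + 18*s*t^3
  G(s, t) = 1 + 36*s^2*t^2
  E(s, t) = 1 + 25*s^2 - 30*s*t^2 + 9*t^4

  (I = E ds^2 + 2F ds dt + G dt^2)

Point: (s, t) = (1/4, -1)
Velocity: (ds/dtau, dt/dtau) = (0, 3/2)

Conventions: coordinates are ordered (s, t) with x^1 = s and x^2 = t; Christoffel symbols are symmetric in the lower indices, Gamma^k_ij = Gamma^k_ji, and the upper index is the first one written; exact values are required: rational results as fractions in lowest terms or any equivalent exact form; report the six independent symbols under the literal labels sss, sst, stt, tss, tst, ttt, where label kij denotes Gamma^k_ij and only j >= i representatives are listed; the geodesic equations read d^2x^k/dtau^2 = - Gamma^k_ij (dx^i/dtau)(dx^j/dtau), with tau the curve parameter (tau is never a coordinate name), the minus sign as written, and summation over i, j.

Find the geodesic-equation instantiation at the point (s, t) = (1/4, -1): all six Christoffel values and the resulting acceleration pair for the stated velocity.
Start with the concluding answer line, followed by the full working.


Answer: Gamma_sss = -140/101, Gamma_sst = -168/101, Gamma_stt = 42/101, Gamma_tss = 120/101, Gamma_tst = 144/101, Gamma_ttt = -36/101; accelerations (d^2s/dtau^2, d^2t/dtau^2) = (-189/202, 81/101)

E = 65/16, F = -21/8, G = 13/4 at the point
E_s = -35/2, E_t = -21, F_s = -3, F_t = 93/8, G_s = 18, G_t = -9/2
EG - F^2 = 101/16;  g^inv = (16/101) * [[13/4, 21/8], [21/8, 65/16]]
first-kind symbols [ij,l] = (1/2)(d_i g_jl + d_j g_il - d_l g_ij): [ss,s] = E_s/2 = -35/4, [ss,t] = F_s - E_t/2 = 15/2, [st,s] = E_t/2 = -21/2, [st,t] = G_s/2 = 9, [tt,s] = F_t - G_s/2 = 21/8, [tt,t] = G_t/2 = -9/4
Gamma^s_ij = (G*[ij,s] - F*[ij,t])/(EG - F^2), Gamma^t_ij = (E*[ij,t] - F*[ij,s])/(EG - F^2)
Gamma_sss = -140/101, Gamma_sst = -168/101, Gamma_stt = 42/101, Gamma_tss = 120/101, Gamma_tst = 144/101, Gamma_ttt = -36/101
d^2s/dtau^2 = -(Gamma_sss*(0)^2 + 2*Gamma_sst*(0)*(3/2) + Gamma_stt*(3/2)^2) = -189/202
d^2t/dtau^2 = -(Gamma_tss*(0)^2 + 2*Gamma_tst*(0)*(3/2) + Gamma_ttt*(3/2)^2) = 81/101


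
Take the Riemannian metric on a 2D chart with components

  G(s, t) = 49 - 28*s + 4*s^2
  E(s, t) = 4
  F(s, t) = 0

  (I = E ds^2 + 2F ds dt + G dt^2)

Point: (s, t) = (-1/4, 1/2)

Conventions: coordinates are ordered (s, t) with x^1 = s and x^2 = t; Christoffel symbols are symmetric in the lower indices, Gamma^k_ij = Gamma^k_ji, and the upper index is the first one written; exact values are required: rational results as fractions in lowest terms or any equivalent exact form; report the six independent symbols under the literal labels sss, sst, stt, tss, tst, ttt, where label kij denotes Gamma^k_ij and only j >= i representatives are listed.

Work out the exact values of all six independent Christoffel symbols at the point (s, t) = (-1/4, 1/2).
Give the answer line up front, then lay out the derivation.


Answer: Gamma_sss = 0, Gamma_sst = 0, Gamma_stt = 15/4, Gamma_tss = 0, Gamma_tst = -4/15, Gamma_ttt = 0

E = 4, F = 0, G = 225/4 at the point
E_s = 0, E_t = 0, F_s = 0, F_t = 0, G_s = -30, G_t = 0
EG - F^2 = 225;  g^inv = (1/225) * [[225/4, 0], [0, 4]]
first-kind symbols [ij,l] = (1/2)(d_i g_jl + d_j g_il - d_l g_ij): [ss,s] = E_s/2 = 0, [ss,t] = F_s - E_t/2 = 0, [st,s] = E_t/2 = 0, [st,t] = G_s/2 = -15, [tt,s] = F_t - G_s/2 = 15, [tt,t] = G_t/2 = 0
Gamma^s_ij = (G*[ij,s] - F*[ij,t])/(EG - F^2), Gamma^t_ij = (E*[ij,t] - F*[ij,s])/(EG - F^2)


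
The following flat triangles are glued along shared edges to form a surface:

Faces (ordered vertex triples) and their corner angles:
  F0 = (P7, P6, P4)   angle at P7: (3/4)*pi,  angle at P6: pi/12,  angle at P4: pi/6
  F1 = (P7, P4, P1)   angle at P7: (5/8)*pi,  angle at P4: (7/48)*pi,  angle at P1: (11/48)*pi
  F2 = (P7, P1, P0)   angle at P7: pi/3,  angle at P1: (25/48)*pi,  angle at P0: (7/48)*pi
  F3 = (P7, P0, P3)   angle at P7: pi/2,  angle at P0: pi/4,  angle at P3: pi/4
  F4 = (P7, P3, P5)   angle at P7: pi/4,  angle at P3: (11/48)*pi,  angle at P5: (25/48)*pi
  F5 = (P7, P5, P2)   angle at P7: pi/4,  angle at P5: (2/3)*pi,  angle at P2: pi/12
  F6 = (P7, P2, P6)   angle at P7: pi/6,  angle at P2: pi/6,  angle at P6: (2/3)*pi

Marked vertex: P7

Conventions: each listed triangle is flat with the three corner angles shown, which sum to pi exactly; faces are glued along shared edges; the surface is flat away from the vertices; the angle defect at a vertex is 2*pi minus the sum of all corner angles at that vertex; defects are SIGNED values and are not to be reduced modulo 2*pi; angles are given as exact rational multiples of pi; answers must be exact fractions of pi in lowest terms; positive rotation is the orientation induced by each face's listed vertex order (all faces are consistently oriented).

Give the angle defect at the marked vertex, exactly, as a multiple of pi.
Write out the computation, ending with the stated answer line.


Sum of corner angles at P7: (23/8)*pi
defect = 2*pi - (23/8)*pi

Answer: defect(P7) = (-7/8)*pi


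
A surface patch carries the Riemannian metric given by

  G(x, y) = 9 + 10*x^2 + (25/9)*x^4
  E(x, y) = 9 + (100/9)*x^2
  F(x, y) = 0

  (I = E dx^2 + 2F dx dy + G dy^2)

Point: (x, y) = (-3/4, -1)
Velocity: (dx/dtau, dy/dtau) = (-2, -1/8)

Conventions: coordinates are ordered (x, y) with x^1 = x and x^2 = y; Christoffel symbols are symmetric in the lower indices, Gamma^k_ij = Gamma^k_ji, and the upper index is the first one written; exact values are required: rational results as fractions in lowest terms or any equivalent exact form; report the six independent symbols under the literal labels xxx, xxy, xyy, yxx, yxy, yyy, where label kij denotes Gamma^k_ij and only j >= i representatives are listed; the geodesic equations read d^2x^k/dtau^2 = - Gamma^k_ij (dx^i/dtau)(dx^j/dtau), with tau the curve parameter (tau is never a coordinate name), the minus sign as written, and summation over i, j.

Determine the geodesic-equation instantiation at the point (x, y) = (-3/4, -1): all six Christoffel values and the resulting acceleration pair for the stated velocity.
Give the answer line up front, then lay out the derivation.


Answer: Gamma_xxx = -100/183, Gamma_xxy = 0, Gamma_xyy = 315/488, Gamma_yxx = 0, Gamma_yxy = -40/63, Gamma_yyy = 0; accelerations (d^2x/dtau^2, d^2y/dtau^2) = (203855/93696, 20/63)

E = 61/4, F = 0, G = 3969/256 at the point
E_x = -50/3, E_y = 0, F_x = 0, F_y = 0, G_x = -315/16, G_y = 0
EG - F^2 = 242109/1024;  g^inv = (1024/242109) * [[3969/256, 0], [0, 61/4]]
first-kind symbols [ij,l] = (1/2)(d_i g_jl + d_j g_il - d_l g_ij): [xx,x] = E_x/2 = -25/3, [xx,y] = F_x - E_y/2 = 0, [xy,x] = E_y/2 = 0, [xy,y] = G_x/2 = -315/32, [yy,x] = F_y - G_x/2 = 315/32, [yy,y] = G_y/2 = 0
Gamma^x_ij = (G*[ij,x] - F*[ij,y])/(EG - F^2), Gamma^y_ij = (E*[ij,y] - F*[ij,x])/(EG - F^2)
Gamma_xxx = -100/183, Gamma_xxy = 0, Gamma_xyy = 315/488, Gamma_yxx = 0, Gamma_yxy = -40/63, Gamma_yyy = 0
d^2x/dtau^2 = -(Gamma_xxx*(-2)^2 + 2*Gamma_xxy*(-2)*(-1/8) + Gamma_xyy*(-1/8)^2) = 203855/93696
d^2y/dtau^2 = -(Gamma_yxx*(-2)^2 + 2*Gamma_yxy*(-2)*(-1/8) + Gamma_yyy*(-1/8)^2) = 20/63


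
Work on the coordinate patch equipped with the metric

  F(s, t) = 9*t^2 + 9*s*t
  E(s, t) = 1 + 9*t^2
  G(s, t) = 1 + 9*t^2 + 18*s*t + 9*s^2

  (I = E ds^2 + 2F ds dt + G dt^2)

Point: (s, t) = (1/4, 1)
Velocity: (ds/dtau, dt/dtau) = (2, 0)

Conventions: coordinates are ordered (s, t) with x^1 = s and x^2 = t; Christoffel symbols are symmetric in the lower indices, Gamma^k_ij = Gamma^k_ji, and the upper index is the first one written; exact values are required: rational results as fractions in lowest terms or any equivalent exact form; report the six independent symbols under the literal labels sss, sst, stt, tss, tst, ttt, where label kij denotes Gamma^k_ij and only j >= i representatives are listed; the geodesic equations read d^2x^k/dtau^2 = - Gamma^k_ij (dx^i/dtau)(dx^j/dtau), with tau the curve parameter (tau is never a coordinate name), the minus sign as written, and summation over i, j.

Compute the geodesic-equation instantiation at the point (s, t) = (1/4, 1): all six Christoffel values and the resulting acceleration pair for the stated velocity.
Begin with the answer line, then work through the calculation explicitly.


Answer: Gamma_sss = 0, Gamma_sst = 144/385, Gamma_stt = 144/385, Gamma_tss = 0, Gamma_tst = 36/77, Gamma_ttt = 36/77; accelerations (d^2s/dtau^2, d^2t/dtau^2) = (0, 0)

E = 10, F = 45/4, G = 241/16 at the point
E_s = 0, E_t = 18, F_s = 9, F_t = 81/4, G_s = 45/2, G_t = 45/2
EG - F^2 = 385/16;  g^inv = (16/385) * [[241/16, -45/4], [-45/4, 10]]
first-kind symbols [ij,l] = (1/2)(d_i g_jl + d_j g_il - d_l g_ij): [ss,s] = E_s/2 = 0, [ss,t] = F_s - E_t/2 = 0, [st,s] = E_t/2 = 9, [st,t] = G_s/2 = 45/4, [tt,s] = F_t - G_s/2 = 9, [tt,t] = G_t/2 = 45/4
Gamma^s_ij = (G*[ij,s] - F*[ij,t])/(EG - F^2), Gamma^t_ij = (E*[ij,t] - F*[ij,s])/(EG - F^2)
Gamma_sss = 0, Gamma_sst = 144/385, Gamma_stt = 144/385, Gamma_tss = 0, Gamma_tst = 36/77, Gamma_ttt = 36/77
d^2s/dtau^2 = -(Gamma_sss*(2)^2 + 2*Gamma_sst*(2)*(0) + Gamma_stt*(0)^2) = 0
d^2t/dtau^2 = -(Gamma_tss*(2)^2 + 2*Gamma_tst*(2)*(0) + Gamma_ttt*(0)^2) = 0


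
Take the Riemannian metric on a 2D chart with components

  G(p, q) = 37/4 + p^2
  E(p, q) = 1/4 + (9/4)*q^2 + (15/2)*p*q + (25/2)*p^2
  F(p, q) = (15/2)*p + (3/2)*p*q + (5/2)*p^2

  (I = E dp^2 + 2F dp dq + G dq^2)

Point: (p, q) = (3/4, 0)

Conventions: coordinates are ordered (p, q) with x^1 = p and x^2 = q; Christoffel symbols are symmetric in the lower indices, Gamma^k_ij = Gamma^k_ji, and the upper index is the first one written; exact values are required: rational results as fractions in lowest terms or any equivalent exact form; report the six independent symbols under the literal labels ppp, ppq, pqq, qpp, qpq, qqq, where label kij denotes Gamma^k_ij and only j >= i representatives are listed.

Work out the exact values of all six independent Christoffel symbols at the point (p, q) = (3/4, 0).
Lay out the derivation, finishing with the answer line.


E = 233/32, F = 225/32, G = 157/16 at the point
E_p = 75/4, E_q = 45/8, F_p = 45/4, F_q = 9/8, G_p = 3/2, G_q = 0
EG - F^2 = 22537/1024;  g^inv = (1024/22537) * [[157/16, -225/32], [-225/32, 233/32]]
first-kind symbols [ij,l] = (1/2)(d_i g_jl + d_j g_il - d_l g_ij): [pp,p] = E_p/2 = 75/8, [pp,q] = F_p - E_q/2 = 135/16, [pq,p] = E_q/2 = 45/16, [pq,q] = G_p/2 = 3/4, [qq,p] = F_q - G_p/2 = 3/8, [qq,q] = G_q/2 = 0
Gamma^p_ij = (G*[ij,p] - F*[ij,q])/(EG - F^2), Gamma^q_ij = (E*[ij,q] - F*[ij,p])/(EG - F^2)

Answer: Gamma_ppp = 33450/22537, Gamma_ppq = 22860/22537, Gamma_pqq = 3768/22537, Gamma_qpp = -4590/22537, Gamma_qpq = -14658/22537, Gamma_qqq = -2700/22537


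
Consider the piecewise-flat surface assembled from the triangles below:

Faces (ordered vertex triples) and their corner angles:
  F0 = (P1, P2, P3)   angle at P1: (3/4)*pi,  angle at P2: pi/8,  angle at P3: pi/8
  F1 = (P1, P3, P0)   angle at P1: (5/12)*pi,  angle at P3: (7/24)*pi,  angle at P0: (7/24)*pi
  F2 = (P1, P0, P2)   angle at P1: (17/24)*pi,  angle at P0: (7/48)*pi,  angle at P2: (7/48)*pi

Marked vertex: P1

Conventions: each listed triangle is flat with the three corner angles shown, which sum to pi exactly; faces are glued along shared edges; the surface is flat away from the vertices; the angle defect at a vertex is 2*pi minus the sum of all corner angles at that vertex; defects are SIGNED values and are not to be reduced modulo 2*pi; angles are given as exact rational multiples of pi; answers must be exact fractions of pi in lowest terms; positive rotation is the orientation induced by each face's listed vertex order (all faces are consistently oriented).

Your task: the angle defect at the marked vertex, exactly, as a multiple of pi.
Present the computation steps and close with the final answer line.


Sum of corner angles at P1: (15/8)*pi
defect = 2*pi - (15/8)*pi

Answer: defect(P1) = pi/8


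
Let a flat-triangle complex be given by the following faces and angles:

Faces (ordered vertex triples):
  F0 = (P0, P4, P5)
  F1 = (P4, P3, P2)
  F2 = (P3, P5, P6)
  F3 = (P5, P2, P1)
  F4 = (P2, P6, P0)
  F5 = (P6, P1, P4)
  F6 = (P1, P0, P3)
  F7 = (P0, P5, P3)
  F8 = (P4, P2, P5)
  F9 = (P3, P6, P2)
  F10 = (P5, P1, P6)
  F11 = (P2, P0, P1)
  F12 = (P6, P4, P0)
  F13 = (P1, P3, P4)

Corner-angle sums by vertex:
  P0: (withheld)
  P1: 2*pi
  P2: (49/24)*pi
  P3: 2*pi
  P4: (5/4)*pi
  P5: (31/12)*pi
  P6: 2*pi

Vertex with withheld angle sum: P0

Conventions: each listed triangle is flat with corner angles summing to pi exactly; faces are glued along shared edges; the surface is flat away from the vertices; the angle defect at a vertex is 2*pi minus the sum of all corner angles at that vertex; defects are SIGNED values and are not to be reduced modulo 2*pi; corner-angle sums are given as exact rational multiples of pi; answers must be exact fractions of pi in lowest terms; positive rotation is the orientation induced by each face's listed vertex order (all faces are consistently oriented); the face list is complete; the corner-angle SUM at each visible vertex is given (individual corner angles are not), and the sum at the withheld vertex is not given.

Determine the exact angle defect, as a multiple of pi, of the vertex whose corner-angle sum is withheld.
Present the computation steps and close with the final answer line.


V = 7, E = 21, F = 14; chi = V - E + F = 0
Gauss-Bonnet: total defect = 2*pi*chi = 0; visible defects sum to pi/8

Answer: defect(P0) = -pi/8


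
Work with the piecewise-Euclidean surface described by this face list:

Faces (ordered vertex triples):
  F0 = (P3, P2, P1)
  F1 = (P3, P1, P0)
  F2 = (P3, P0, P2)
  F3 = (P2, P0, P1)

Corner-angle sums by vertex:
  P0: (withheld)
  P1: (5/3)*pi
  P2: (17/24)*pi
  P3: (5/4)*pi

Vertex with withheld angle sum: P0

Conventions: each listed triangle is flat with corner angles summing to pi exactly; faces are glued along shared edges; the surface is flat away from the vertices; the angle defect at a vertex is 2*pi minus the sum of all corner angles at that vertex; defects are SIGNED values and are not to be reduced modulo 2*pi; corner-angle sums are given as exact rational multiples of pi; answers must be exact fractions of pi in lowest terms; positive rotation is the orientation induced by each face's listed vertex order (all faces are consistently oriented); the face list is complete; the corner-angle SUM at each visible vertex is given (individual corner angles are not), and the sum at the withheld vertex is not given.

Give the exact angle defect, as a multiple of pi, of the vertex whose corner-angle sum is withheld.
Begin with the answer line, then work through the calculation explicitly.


Answer: defect(P0) = (13/8)*pi

V = 4, E = 6, F = 4; chi = V - E + F = 2
Gauss-Bonnet: total defect = 2*pi*chi = 4*pi; visible defects sum to (19/8)*pi


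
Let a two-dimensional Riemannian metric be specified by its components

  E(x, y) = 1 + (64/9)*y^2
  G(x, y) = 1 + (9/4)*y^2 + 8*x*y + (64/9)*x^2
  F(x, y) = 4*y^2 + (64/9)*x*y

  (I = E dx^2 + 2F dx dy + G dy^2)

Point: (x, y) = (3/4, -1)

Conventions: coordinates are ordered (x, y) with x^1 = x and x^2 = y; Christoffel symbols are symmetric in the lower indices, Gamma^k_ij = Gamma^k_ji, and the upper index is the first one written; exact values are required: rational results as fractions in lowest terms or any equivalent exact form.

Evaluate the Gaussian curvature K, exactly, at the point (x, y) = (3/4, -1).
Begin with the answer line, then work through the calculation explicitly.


Answer: K = -9216/90601

E = 73/9, F = -4/3, G = 5/4, EG - F^2 = 301/36 at the point
E_x = 0, E_y = -128/9, F_x = -64/9, F_y = -8/3, G_x = 8/3, G_y = 3/2
E_yy = 128/9, F_xy = 64/9, G_xx = 128/9
Using the Brioschi determinant formula for K from the metric derivatives:
M1 = [[-E_yy/2 + F_xy - G_xx/2, E_x/2, F_x - E_y/2], [F_y - G_x/2, E, F], [G_y/2, F, G]] = [[-64/9, 0, 0], [-4, 73/9, -4/3], [3/4, -4/3, 5/4]]; det M1 = -4816/81
M2 = [[0, E_y/2, G_x/2], [E_y/2, E, F], [G_x/2, F, G]] = [[0, -64/9, 4/3], [-64/9, 73/9, -4/3], [4/3, -4/3, 5/4]]; det M2 = -4240/81
det M1 - det M2 = -64/9; K = -64/9 / (301/36)^2 = -9216/90601


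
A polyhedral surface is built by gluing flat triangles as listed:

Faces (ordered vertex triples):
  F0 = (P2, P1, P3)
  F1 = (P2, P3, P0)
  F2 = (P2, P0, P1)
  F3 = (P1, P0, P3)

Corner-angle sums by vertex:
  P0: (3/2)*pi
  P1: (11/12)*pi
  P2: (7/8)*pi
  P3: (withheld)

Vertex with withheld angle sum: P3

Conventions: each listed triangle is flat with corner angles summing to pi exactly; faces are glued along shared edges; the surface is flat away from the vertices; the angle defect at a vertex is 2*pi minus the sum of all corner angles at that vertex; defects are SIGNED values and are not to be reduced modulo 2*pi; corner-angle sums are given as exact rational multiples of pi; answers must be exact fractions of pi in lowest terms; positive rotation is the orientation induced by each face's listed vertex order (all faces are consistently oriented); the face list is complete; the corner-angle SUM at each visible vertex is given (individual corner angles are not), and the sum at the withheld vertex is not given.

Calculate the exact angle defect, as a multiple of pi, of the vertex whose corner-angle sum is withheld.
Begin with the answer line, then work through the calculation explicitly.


Answer: defect(P3) = (31/24)*pi

V = 4, E = 6, F = 4; chi = V - E + F = 2
Gauss-Bonnet: total defect = 2*pi*chi = 4*pi; visible defects sum to (65/24)*pi


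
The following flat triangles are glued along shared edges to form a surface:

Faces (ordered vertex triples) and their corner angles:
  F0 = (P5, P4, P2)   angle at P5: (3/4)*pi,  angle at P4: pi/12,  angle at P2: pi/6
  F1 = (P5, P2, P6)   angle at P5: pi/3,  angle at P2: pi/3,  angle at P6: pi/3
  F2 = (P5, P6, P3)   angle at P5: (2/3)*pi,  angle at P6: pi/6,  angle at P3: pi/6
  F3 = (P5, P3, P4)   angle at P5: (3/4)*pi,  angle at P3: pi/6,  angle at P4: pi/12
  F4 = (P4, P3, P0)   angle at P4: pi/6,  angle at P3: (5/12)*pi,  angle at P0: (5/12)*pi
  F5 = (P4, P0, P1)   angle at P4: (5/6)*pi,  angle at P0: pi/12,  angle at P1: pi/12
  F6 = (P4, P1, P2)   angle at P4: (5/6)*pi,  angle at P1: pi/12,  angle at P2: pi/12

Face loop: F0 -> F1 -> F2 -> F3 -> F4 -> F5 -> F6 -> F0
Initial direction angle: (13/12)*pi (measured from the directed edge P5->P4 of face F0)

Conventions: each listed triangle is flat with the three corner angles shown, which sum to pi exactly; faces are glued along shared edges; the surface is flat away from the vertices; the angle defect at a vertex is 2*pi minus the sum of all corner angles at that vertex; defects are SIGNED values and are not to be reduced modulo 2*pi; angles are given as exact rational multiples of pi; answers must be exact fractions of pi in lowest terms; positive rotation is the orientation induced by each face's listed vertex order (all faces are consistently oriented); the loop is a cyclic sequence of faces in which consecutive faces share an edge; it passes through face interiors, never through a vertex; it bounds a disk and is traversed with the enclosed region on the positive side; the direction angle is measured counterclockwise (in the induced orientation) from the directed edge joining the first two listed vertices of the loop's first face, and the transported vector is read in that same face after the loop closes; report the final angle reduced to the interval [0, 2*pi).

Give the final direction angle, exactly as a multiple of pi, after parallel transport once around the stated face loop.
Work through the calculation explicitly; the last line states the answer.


enclosed vertex P4: corner angles sum to 2*pi, defect = 2*pi - 2*pi = 0
enclosed vertex P5: corner angles sum to (5/2)*pi, defect = 2*pi - (5/2)*pi = -pi/2
holonomy = initial angle + sum of enclosed defects (mod 2*pi), positive in the induced orientation
final angle = (13/12)*pi - pi/2 = (7/12)*pi (mod 2*pi)

Answer: final direction angle = (7/12)*pi


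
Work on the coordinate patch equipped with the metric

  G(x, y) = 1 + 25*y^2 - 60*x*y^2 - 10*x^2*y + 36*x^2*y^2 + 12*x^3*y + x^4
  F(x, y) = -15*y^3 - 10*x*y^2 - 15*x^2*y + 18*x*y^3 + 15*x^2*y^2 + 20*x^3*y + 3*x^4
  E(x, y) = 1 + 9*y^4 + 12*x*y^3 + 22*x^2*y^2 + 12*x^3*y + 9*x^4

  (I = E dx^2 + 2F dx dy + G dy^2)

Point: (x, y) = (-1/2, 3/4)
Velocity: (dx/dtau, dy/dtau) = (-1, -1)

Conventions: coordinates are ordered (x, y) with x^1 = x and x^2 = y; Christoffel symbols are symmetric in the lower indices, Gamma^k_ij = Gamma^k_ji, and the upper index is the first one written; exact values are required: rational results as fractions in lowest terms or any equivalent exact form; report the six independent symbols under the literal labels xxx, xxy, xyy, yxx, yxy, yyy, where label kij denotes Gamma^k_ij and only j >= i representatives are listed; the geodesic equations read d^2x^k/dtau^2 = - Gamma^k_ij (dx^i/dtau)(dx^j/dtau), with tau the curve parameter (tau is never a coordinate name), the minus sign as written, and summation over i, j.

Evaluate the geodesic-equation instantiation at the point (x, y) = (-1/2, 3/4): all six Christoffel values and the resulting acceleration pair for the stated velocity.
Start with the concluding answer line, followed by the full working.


Answer: Gamma_xxx = -648/9449, Gamma_xxy = 1512/9449, Gamma_xyy = -3456/9449, Gamma_yxx = 2208/9449, Gamma_yxy = -5152/9449, Gamma_yyy = 11776/9449; accelerations (d^2x/dtau^2, d^2y/dtau^2) = (1080/9449, -3680/9449)

E = 985/256, F = -621/64, G = 545/16 at the point
E_x = -81/16, E_y = 189/16, F_x = 465/32, F_y = -269/8, G_x = -161/4, G_y = 92
EG - F^2 = 9449/256;  g^inv = (256/9449) * [[545/16, 621/64], [621/64, 985/256]]
first-kind symbols [ij,l] = (1/2)(d_i g_jl + d_j g_il - d_l g_ij): [xx,x] = E_x/2 = -81/32, [xx,y] = F_x - E_y/2 = 69/8, [xy,x] = E_y/2 = 189/32, [xy,y] = G_x/2 = -161/8, [yy,x] = F_y - G_x/2 = -27/2, [yy,y] = G_y/2 = 46
Gamma^x_ij = (G*[ij,x] - F*[ij,y])/(EG - F^2), Gamma^y_ij = (E*[ij,y] - F*[ij,x])/(EG - F^2)
Gamma_xxx = -648/9449, Gamma_xxy = 1512/9449, Gamma_xyy = -3456/9449, Gamma_yxx = 2208/9449, Gamma_yxy = -5152/9449, Gamma_yyy = 11776/9449
d^2x/dtau^2 = -(Gamma_xxx*(-1)^2 + 2*Gamma_xxy*(-1)*(-1) + Gamma_xyy*(-1)^2) = 1080/9449
d^2y/dtau^2 = -(Gamma_yxx*(-1)^2 + 2*Gamma_yxy*(-1)*(-1) + Gamma_yyy*(-1)^2) = -3680/9449


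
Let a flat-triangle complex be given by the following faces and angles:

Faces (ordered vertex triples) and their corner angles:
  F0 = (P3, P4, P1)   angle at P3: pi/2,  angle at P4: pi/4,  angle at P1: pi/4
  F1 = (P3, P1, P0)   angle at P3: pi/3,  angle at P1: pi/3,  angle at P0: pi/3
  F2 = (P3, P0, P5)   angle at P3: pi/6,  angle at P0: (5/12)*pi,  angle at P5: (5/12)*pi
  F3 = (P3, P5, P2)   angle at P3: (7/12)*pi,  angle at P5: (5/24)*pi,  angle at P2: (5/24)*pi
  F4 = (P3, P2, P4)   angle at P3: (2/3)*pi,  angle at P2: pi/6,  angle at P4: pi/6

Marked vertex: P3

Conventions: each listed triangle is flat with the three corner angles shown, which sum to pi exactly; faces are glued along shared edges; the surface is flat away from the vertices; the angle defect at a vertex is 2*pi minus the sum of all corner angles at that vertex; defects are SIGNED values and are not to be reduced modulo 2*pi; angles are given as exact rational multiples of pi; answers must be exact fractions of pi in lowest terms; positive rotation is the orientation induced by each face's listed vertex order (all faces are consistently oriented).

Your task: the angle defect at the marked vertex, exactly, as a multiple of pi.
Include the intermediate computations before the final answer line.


Sum of corner angles at P3: (9/4)*pi
defect = 2*pi - (9/4)*pi

Answer: defect(P3) = -pi/4


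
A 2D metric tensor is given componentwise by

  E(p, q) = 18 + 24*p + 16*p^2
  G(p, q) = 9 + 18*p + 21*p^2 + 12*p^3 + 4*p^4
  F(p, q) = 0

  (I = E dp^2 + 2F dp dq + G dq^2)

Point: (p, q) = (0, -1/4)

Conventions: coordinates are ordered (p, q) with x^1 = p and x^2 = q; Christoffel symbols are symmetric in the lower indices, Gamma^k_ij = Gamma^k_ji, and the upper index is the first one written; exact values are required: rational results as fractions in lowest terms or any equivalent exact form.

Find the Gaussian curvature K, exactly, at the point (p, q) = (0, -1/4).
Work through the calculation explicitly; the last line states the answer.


E = 18, F = 0, G = 9, EG - F^2 = 162 at the point
E_p = 24, E_q = 0, F_p = 0, F_q = 0, G_p = 18, G_q = 0
E_qq = 0, F_pq = 0, G_pp = 42
Brioschi: K = (det M1 - det M2) / (EG - F^2)^2 with the standard first/second-derivative matrices M1, M2.
M1 = [[-E_qq/2 + F_pq - G_pp/2, E_p/2, F_p - E_q/2], [F_q - G_p/2, E, F], [G_q/2, F, G]] = [[-21, 12, 0], [-9, 18, 0], [0, 0, 9]]; det M1 = -2430
M2 = [[0, E_q/2, G_p/2], [E_q/2, E, F], [G_p/2, F, G]] = [[0, 0, 9], [0, 18, 0], [9, 0, 9]]; det M2 = -1458
det M1 - det M2 = -972; K = -972 / (162)^2 = -1/27

Answer: K = -1/27


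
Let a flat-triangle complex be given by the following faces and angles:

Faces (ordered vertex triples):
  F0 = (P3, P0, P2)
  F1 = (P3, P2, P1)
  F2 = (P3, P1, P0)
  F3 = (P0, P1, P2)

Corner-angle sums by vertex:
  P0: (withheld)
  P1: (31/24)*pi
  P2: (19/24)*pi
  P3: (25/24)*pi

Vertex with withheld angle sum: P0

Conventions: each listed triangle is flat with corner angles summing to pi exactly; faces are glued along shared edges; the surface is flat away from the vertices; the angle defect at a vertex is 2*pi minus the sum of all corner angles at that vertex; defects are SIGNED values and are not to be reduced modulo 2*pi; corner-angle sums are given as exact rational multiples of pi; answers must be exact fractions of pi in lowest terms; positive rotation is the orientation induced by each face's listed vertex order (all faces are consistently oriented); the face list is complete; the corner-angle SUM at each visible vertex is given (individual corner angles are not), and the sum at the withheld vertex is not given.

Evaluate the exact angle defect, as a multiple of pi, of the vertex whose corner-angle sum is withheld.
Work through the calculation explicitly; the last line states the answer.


V = 4, E = 6, F = 4; chi = V - E + F = 2
Gauss-Bonnet: total defect = 2*pi*chi = 4*pi; visible defects sum to (23/8)*pi

Answer: defect(P0) = (9/8)*pi


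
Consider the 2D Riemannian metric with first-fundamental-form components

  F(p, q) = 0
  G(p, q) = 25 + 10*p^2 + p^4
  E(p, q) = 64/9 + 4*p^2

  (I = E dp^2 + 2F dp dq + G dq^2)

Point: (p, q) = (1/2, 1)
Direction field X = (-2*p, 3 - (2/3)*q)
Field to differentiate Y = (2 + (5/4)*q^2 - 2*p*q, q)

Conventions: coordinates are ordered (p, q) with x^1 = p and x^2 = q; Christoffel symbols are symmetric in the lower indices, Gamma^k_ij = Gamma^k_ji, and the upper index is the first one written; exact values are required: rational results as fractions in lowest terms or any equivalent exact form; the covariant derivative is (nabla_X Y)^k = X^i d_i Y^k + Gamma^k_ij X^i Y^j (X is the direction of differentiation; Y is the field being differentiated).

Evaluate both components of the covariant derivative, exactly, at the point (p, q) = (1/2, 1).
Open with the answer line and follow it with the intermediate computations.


Answer: (nabla_X Y)^p = 1003/292, (nabla_X Y)^q = 22/7

E = 73/9, F = 0, G = 441/16 at the point
E_p = 4, E_q = 0, F_p = 0, F_q = 0, G_p = 21/2, G_q = 0
EG - F^2 = 3577/16;  g^inv = (16/3577) * [[441/16, 0], [0, 73/9]]
first-kind symbols [ij,l] = (1/2)(d_i g_jl + d_j g_il - d_l g_ij): [pp,p] = E_p/2 = 2, [pp,q] = F_p - E_q/2 = 0, [pq,p] = E_q/2 = 0, [pq,q] = G_p/2 = 21/4, [qq,p] = F_q - G_p/2 = -21/4, [qq,q] = G_q/2 = 0
Gamma^p_ij = (G*[ij,p] - F*[ij,q])/(EG - F^2), Gamma^q_ij = (E*[ij,q] - F*[ij,p])/(EG - F^2)
Gamma_ppp = 18/73, Gamma_ppq = 0, Gamma_pqq = -189/292, Gamma_qpp = 0, Gamma_qpq = 4/21, Gamma_qqq = 0
X = (-1, 7/3), Y = (9/4, 1) at the point


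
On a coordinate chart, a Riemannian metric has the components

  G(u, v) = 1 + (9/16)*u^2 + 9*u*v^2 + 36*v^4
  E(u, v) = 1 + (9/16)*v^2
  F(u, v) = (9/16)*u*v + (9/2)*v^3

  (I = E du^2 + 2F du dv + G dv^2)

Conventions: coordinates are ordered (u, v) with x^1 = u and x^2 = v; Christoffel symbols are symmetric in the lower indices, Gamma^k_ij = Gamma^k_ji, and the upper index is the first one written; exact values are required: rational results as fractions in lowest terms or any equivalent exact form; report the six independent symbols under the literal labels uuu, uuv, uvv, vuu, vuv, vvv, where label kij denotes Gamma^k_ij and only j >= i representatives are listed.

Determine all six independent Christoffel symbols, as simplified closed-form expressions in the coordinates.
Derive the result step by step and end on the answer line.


E = 1 + (9/16)*v^2; F = (9/16)*u*v + (9/2)*v^3; G = 1 + (9/16)*u^2 + 9*u*v^2 + 36*v^4
Gamma^k_ij = (1/2) g^{kl} (d_i g_jl + d_j g_il - d_l g_ij), with g^inv = (1/(EG-F^2)) [[G, -F], [-F, E]]
first partials: E_u = 0, E_v = (9/8)*v, F_u = (9/16)*v, F_v = (9/16)*u + (27/2)*v^2, G_u = (9/8)*u + 9*v^2, G_v = 18*u*v + 144*v^3
D = EG - F^2 = 1 + (9/16)*v^2 + (9/16)*u^2 + 9*u*v^2 + 36*v^4
expanded: Gamma^u_uu = (G E_u - 2F F_u + F E_v)/(2D), Gamma^u_uv = (G E_v - F G_u)/(2D), Gamma^u_vv = (2G F_v - G G_u - F G_v)/(2D), Gamma^v_uu = (2E F_u - E E_v - F E_u)/(2D), Gamma^v_uv = (E G_u - F E_v)/(2D), Gamma^v_vv = (E G_v - 2F F_v + F G_u)/(2D); substitute and cancel common factors

Answer: Gamma_uuu = 0, Gamma_uuv = 9*v/(9*u^2 + 144*u*v^2 + 576*v^4 + 9*v^2 + 16), Gamma_uvv = 144*v^2/(9*u^2 + 144*u*v^2 + 576*v^4 + 9*v^2 + 16), Gamma_vuu = 0, Gamma_vuv = (9*u + 72*v^2)/(9*u^2 + 144*u*v^2 + 576*v^4 + 9*v^2 + 16), Gamma_vvv = (144*u*v + 1152*v^3)/(9*u^2 + 144*u*v^2 + 576*v^4 + 9*v^2 + 16)


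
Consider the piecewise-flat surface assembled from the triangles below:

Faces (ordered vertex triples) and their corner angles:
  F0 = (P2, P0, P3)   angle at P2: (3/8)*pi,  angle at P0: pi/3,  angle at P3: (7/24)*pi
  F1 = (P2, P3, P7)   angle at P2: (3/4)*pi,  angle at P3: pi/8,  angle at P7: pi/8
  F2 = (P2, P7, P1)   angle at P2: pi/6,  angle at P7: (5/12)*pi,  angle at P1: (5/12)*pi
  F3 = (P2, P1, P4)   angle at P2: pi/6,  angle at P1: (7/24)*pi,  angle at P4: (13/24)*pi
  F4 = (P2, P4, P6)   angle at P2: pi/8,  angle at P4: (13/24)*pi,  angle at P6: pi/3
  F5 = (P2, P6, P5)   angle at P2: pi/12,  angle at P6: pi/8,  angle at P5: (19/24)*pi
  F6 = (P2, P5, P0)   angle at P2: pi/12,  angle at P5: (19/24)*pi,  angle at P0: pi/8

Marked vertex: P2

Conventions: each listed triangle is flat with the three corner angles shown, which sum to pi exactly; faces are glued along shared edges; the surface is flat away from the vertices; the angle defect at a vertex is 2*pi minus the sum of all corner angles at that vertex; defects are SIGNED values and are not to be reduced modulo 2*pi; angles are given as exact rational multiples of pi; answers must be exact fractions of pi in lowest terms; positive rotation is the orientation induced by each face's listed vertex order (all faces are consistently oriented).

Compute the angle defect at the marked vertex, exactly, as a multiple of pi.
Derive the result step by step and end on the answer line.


Sum of corner angles at P2: (7/4)*pi
defect = 2*pi - (7/4)*pi

Answer: defect(P2) = pi/4
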